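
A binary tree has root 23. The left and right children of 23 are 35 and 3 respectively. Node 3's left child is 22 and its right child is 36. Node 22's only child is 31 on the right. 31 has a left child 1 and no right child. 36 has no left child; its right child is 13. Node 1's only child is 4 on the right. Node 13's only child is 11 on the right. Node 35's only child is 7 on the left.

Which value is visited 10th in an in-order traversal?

In-order visits the left subtree, then the node, then the right subtree.
At 23: go left to 35.
  At 35: go left to 7.
    7 is a leaf — visit 7.
  Visit 35.
  At 35: no right child.
Visit 23.
At 23: go right to 3.
  At 3: go left to 22.
    At 22: no left child.
    Visit 22.
    At 22: go right to 31.
      At 31: go left to 1.
        At 1: no left child.
        Visit 1.
        At 1: go right to 4.
          4 is a leaf — visit 4.
      Visit 31.
      At 31: no right child.
  Visit 3.
  At 3: go right to 36.
    At 36: no left child.
    Visit 36.
    At 36: go right to 13.
      At 13: no left child.
      Visit 13.
      At 13: go right to 11.
        11 is a leaf — visit 11.
Full in-order sequence: 7, 35, 23, 22, 1, 4, 31, 3, 36, 13, 11.

13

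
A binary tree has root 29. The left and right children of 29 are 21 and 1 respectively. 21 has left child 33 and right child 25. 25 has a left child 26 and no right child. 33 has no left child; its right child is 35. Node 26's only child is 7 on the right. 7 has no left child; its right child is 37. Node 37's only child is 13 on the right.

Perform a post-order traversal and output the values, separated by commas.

35, 33, 13, 37, 7, 26, 25, 21, 1, 29

Post-order visits the left subtree, then the right subtree, then the node.
At 29: go left to 21.
  At 21: go left to 33.
    At 33: no left child.
    At 33: go right to 35.
      35 is a leaf — visit 35.
    Visit 33.
  At 21: go right to 25.
    At 25: go left to 26.
      At 26: no left child.
      At 26: go right to 7.
        At 7: no left child.
        At 7: go right to 37.
          At 37: no left child.
          At 37: go right to 13.
            13 is a leaf — visit 13.
          Visit 37.
        Visit 7.
      Visit 26.
    At 25: no right child.
    Visit 25.
  Visit 21.
At 29: go right to 1.
  1 is a leaf — visit 1.
Visit 29.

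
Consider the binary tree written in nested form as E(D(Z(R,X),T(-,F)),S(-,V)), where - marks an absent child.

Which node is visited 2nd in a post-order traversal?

Post-order visits the left subtree, then the right subtree, then the node.
At E: go left to D.
  At D: go left to Z.
    At Z: go left to R.
      R is a leaf — visit R.
    At Z: go right to X.
      X is a leaf — visit X.
    Visit Z.
  At D: go right to T.
    At T: no left child.
    At T: go right to F.
      F is a leaf — visit F.
    Visit T.
  Visit D.
At E: go right to S.
  At S: no left child.
  At S: go right to V.
    V is a leaf — visit V.
  Visit S.
Visit E.
Full post-order sequence: R, X, Z, F, T, D, V, S, E.

X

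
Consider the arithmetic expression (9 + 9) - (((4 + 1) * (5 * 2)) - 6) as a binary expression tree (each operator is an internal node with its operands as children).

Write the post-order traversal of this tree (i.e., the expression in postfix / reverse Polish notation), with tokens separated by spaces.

9 9 + 4 1 + 5 2 * * 6 - -

Post-order on an expression tree gives postfix notation: for each operator, emit left operand, right operand, then the operator.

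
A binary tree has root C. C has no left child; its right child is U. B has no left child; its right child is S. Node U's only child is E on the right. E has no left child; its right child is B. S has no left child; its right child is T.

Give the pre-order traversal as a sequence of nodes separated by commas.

Pre-order visits the node, then its left subtree, then its right subtree.
Visit C.
At C: no left child.
At C: go right to U.
  Visit U.
  At U: no left child.
  At U: go right to E.
    Visit E.
    At E: no left child.
    At E: go right to B.
      Visit B.
      At B: no left child.
      At B: go right to S.
        Visit S.
        At S: no left child.
        At S: go right to T.
          T is a leaf — visit T.

C, U, E, B, S, T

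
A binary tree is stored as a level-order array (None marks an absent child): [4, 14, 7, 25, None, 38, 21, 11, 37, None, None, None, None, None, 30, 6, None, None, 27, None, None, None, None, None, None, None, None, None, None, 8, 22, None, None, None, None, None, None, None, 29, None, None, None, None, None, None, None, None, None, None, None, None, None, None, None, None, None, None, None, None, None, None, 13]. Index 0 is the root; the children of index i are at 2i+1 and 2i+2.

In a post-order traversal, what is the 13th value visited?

21

Post-order visits the left subtree, then the right subtree, then the node.
At 4: go left to 14.
  At 14: go left to 25.
    At 25: go left to 11.
      At 11: go left to 6.
        6 is a leaf — visit 6.
      At 11: no right child.
      Visit 11.
    At 25: go right to 37.
      At 37: no left child.
      At 37: go right to 27.
        At 27: no left child.
        At 27: go right to 29.
          29 is a leaf — visit 29.
        Visit 27.
      Visit 37.
    Visit 25.
  At 14: no right child.
  Visit 14.
At 4: go right to 7.
  At 7: go left to 38.
    38 is a leaf — visit 38.
  At 7: go right to 21.
    At 21: no left child.
    At 21: go right to 30.
      At 30: go left to 8.
        8 is a leaf — visit 8.
      At 30: go right to 22.
        At 22: go left to 13.
          13 is a leaf — visit 13.
        At 22: no right child.
        Visit 22.
      Visit 30.
    Visit 21.
  Visit 7.
Visit 4.
Full post-order sequence: 6, 11, 29, 27, 37, 25, 14, 38, 8, 13, 22, 30, 21, 7, 4.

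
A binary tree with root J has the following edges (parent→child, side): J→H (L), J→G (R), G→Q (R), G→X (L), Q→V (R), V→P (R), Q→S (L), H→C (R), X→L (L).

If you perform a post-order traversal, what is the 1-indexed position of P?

Post-order visits the left subtree, then the right subtree, then the node.
At J: go left to H.
  At H: no left child.
  At H: go right to C.
    C is a leaf — visit C.
  Visit H.
At J: go right to G.
  At G: go left to X.
    At X: go left to L.
      L is a leaf — visit L.
    At X: no right child.
    Visit X.
  At G: go right to Q.
    At Q: go left to S.
      S is a leaf — visit S.
    At Q: go right to V.
      At V: no left child.
      At V: go right to P.
        P is a leaf — visit P.
      Visit V.
    Visit Q.
  Visit G.
Visit J.
Full post-order sequence: C, H, L, X, S, P, V, Q, G, J.

6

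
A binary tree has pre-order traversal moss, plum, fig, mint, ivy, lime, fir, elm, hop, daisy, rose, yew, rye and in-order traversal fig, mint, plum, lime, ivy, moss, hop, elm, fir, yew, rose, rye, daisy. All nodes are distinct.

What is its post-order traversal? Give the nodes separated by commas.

The first element of pre-order is the root; it splits in-order into left and right subtrees.
Root moss: left subtree has 5 nodes {fig, mint, plum, lime, ivy}, right has 7 {hop, elm, fir, yew, rose, rye, daisy}.
  Root plum: left subtree has 2 nodes {fig, mint}, right has 2 {lime, ivy}.
    Root fig: left subtree has 0 nodes { }, right has 1 {mint}.
    Root ivy: left subtree has 1 node {lime}, right has 0 { }.
  Root fir: left subtree has 2 nodes {hop, elm}, right has 4 {yew, rose, rye, daisy}.
    Root elm: left subtree has 1 node {hop}, right has 0 { }.
    Root daisy: left subtree has 3 nodes {yew, rose, rye}, right has 0 { }.
      Root rose: left subtree has 1 node {yew}, right has 1 {rye}.

mint, fig, lime, ivy, plum, hop, elm, yew, rye, rose, daisy, fir, moss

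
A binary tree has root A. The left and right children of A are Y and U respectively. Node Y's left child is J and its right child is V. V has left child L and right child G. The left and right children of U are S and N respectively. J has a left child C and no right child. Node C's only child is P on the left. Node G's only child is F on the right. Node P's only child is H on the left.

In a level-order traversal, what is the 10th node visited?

Level-order visits nodes level by level from the root, left to right within each level.
Level 0: A
Level 1: Y, U
Level 2: J, V, S, N
Level 3: C, L, G
Level 4: P, F
Level 5: H
Full level-order sequence: A, Y, U, J, V, S, N, C, L, G, P, F, H.

G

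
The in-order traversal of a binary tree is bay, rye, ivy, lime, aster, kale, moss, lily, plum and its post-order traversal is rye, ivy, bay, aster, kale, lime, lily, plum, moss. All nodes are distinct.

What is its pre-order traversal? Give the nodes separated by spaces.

The last element of post-order is the root; it splits in-order into left and right subtrees.
Root moss: left subtree has 6 nodes {bay, rye, ivy, lime, aster, kale}, right has 2 {lily, plum}.
  Root lime: left subtree has 3 nodes {bay, rye, ivy}, right has 2 {aster, kale}.
    Root bay: left subtree has 0 nodes { }, right has 2 {rye, ivy}.
      Root ivy: left subtree has 1 node {rye}, right has 0 { }.
    Root kale: left subtree has 1 node {aster}, right has 0 { }.
  Root plum: left subtree has 1 node {lily}, right has 0 { }.

moss lime bay ivy rye kale aster plum lily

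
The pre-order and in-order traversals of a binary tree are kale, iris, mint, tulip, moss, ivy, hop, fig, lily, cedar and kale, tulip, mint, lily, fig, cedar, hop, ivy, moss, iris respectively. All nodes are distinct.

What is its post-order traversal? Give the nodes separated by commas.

tulip, lily, cedar, fig, hop, ivy, moss, mint, iris, kale

The first element of pre-order is the root; it splits in-order into left and right subtrees.
Root kale: left subtree has 0 nodes { }, right has 9 {tulip, mint, lily, fig, cedar, hop, ivy, moss, iris}.
  Root iris: left subtree has 8 nodes {tulip, mint, lily, fig, cedar, hop, ivy, moss}, right has 0 { }.
    Root mint: left subtree has 1 node {tulip}, right has 6 {lily, fig, cedar, hop, ivy, moss}.
      Root moss: left subtree has 5 nodes {lily, fig, cedar, hop, ivy}, right has 0 { }.
        Root ivy: left subtree has 4 nodes {lily, fig, cedar, hop}, right has 0 { }.
          Root hop: left subtree has 3 nodes {lily, fig, cedar}, right has 0 { }.
            Root fig: left subtree has 1 node {lily}, right has 1 {cedar}.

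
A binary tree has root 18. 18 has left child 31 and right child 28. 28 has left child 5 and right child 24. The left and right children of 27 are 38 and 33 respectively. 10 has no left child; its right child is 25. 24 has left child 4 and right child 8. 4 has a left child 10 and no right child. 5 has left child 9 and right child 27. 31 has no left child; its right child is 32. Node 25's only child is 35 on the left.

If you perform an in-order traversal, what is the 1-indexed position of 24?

In-order visits the left subtree, then the node, then the right subtree.
At 18: go left to 31.
  At 31: no left child.
  Visit 31.
  At 31: go right to 32.
    32 is a leaf — visit 32.
Visit 18.
At 18: go right to 28.
  At 28: go left to 5.
    At 5: go left to 9.
      9 is a leaf — visit 9.
    Visit 5.
    At 5: go right to 27.
      At 27: go left to 38.
        38 is a leaf — visit 38.
      Visit 27.
      At 27: go right to 33.
        33 is a leaf — visit 33.
  Visit 28.
  At 28: go right to 24.
    At 24: go left to 4.
      At 4: go left to 10.
        At 10: no left child.
        Visit 10.
        At 10: go right to 25.
          At 25: go left to 35.
            35 is a leaf — visit 35.
          Visit 25.
          At 25: no right child.
      Visit 4.
      At 4: no right child.
    Visit 24.
    At 24: go right to 8.
      8 is a leaf — visit 8.
Full in-order sequence: 31, 32, 18, 9, 5, 38, 27, 33, 28, 10, 35, 25, 4, 24, 8.

14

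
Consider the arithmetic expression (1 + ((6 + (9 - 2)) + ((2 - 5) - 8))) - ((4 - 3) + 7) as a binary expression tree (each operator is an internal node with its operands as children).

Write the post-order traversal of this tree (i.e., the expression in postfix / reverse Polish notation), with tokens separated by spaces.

Post-order on an expression tree gives postfix notation: for each operator, emit left operand, right operand, then the operator.

1 6 9 2 - + 2 5 - 8 - + + 4 3 - 7 + -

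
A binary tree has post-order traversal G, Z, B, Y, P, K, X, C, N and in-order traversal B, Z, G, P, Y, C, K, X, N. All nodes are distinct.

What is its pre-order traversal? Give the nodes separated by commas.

The last element of post-order is the root; it splits in-order into left and right subtrees.
Root N: left subtree has 8 nodes {B, Z, G, P, Y, C, K, X}, right has 0 { }.
  Root C: left subtree has 5 nodes {B, Z, G, P, Y}, right has 2 {K, X}.
    Root P: left subtree has 3 nodes {B, Z, G}, right has 1 {Y}.
      Root B: left subtree has 0 nodes { }, right has 2 {Z, G}.
        Root Z: left subtree has 0 nodes { }, right has 1 {G}.
    Root X: left subtree has 1 node {K}, right has 0 { }.

N, C, P, B, Z, G, Y, X, K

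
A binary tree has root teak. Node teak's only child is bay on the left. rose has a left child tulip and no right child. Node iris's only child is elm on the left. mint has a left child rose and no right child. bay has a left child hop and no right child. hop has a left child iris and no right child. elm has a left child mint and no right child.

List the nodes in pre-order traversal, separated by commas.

Pre-order visits the node, then its left subtree, then its right subtree.
Visit teak.
At teak: go left to bay.
  Visit bay.
  At bay: go left to hop.
    Visit hop.
    At hop: go left to iris.
      Visit iris.
      At iris: go left to elm.
        Visit elm.
        At elm: go left to mint.
          Visit mint.
          At mint: go left to rose.
            Visit rose.
            At rose: go left to tulip.
              tulip is a leaf — visit tulip.
            At rose: no right child.
          At mint: no right child.
        At elm: no right child.
      At iris: no right child.
    At hop: no right child.
  At bay: no right child.
At teak: no right child.

teak, bay, hop, iris, elm, mint, rose, tulip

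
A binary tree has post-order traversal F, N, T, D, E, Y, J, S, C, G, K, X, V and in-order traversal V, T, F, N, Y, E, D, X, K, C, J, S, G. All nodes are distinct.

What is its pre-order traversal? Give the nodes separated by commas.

The last element of post-order is the root; it splits in-order into left and right subtrees.
Root V: left subtree has 0 nodes { }, right has 12 {T, F, N, Y, E, D, X, K, C, J, S, G}.
  Root X: left subtree has 6 nodes {T, F, N, Y, E, D}, right has 5 {K, C, J, S, G}.
    Root Y: left subtree has 3 nodes {T, F, N}, right has 2 {E, D}.
      Root T: left subtree has 0 nodes { }, right has 2 {F, N}.
        Root N: left subtree has 1 node {F}, right has 0 { }.
      Root E: left subtree has 0 nodes { }, right has 1 {D}.
    Root K: left subtree has 0 nodes { }, right has 4 {C, J, S, G}.
      Root G: left subtree has 3 nodes {C, J, S}, right has 0 { }.
        Root C: left subtree has 0 nodes { }, right has 2 {J, S}.
          Root S: left subtree has 1 node {J}, right has 0 { }.

V, X, Y, T, N, F, E, D, K, G, C, S, J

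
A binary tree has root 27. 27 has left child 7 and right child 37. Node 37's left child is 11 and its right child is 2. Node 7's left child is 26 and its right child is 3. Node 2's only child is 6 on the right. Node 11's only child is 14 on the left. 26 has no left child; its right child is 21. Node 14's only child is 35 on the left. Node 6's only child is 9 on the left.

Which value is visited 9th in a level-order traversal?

Level-order visits nodes level by level from the root, left to right within each level.
Level 0: 27
Level 1: 7, 37
Level 2: 26, 3, 11, 2
Level 3: 21, 14, 6
Level 4: 35, 9
Full level-order sequence: 27, 7, 37, 26, 3, 11, 2, 21, 14, 6, 35, 9.

14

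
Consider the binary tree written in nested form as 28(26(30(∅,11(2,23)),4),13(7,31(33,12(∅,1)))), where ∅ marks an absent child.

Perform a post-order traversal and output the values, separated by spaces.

2 23 11 30 4 26 7 33 1 12 31 13 28

Post-order visits the left subtree, then the right subtree, then the node.
At 28: go left to 26.
  At 26: go left to 30.
    At 30: no left child.
    At 30: go right to 11.
      At 11: go left to 2.
        2 is a leaf — visit 2.
      At 11: go right to 23.
        23 is a leaf — visit 23.
      Visit 11.
    Visit 30.
  At 26: go right to 4.
    4 is a leaf — visit 4.
  Visit 26.
At 28: go right to 13.
  At 13: go left to 7.
    7 is a leaf — visit 7.
  At 13: go right to 31.
    At 31: go left to 33.
      33 is a leaf — visit 33.
    At 31: go right to 12.
      At 12: no left child.
      At 12: go right to 1.
        1 is a leaf — visit 1.
      Visit 12.
    Visit 31.
  Visit 13.
Visit 28.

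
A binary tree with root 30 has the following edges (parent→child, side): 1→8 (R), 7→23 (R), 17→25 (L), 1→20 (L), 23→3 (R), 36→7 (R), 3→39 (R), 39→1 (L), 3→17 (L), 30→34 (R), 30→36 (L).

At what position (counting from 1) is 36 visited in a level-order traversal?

2

Level-order visits nodes level by level from the root, left to right within each level.
Level 0: 30
Level 1: 36, 34
Level 2: 7
Level 3: 23
Level 4: 3
Level 5: 17, 39
Level 6: 25, 1
Level 7: 20, 8
Full level-order sequence: 30, 36, 34, 7, 23, 3, 17, 39, 25, 1, 20, 8.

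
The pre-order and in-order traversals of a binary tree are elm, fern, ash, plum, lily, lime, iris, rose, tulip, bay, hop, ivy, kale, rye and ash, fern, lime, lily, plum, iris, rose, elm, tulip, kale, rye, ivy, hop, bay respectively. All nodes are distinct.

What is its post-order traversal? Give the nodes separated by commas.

ash, lime, lily, rose, iris, plum, fern, rye, kale, ivy, hop, bay, tulip, elm

The first element of pre-order is the root; it splits in-order into left and right subtrees.
Root elm: left subtree has 7 nodes {ash, fern, lime, lily, plum, iris, rose}, right has 6 {tulip, kale, rye, ivy, hop, bay}.
  Root fern: left subtree has 1 node {ash}, right has 5 {lime, lily, plum, iris, rose}.
    Root plum: left subtree has 2 nodes {lime, lily}, right has 2 {iris, rose}.
      Root lily: left subtree has 1 node {lime}, right has 0 { }.
      Root iris: left subtree has 0 nodes { }, right has 1 {rose}.
  Root tulip: left subtree has 0 nodes { }, right has 5 {kale, rye, ivy, hop, bay}.
    Root bay: left subtree has 4 nodes {kale, rye, ivy, hop}, right has 0 { }.
      Root hop: left subtree has 3 nodes {kale, rye, ivy}, right has 0 { }.
        Root ivy: left subtree has 2 nodes {kale, rye}, right has 0 { }.
          Root kale: left subtree has 0 nodes { }, right has 1 {rye}.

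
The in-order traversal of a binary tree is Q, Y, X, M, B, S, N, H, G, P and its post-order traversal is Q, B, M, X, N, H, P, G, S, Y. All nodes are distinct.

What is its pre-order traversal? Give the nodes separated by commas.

Y, Q, S, X, M, B, G, H, N, P

The last element of post-order is the root; it splits in-order into left and right subtrees.
Root Y: left subtree has 1 node {Q}, right has 8 {X, M, B, S, N, H, G, P}.
  Root S: left subtree has 3 nodes {X, M, B}, right has 4 {N, H, G, P}.
    Root X: left subtree has 0 nodes { }, right has 2 {M, B}.
      Root M: left subtree has 0 nodes { }, right has 1 {B}.
    Root G: left subtree has 2 nodes {N, H}, right has 1 {P}.
      Root H: left subtree has 1 node {N}, right has 0 { }.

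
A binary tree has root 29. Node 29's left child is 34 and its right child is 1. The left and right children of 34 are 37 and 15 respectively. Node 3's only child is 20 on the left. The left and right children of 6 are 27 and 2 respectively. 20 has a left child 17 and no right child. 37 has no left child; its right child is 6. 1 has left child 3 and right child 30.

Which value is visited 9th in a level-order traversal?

20

Level-order visits nodes level by level from the root, left to right within each level.
Level 0: 29
Level 1: 34, 1
Level 2: 37, 15, 3, 30
Level 3: 6, 20
Level 4: 27, 2, 17
Full level-order sequence: 29, 34, 1, 37, 15, 3, 30, 6, 20, 27, 2, 17.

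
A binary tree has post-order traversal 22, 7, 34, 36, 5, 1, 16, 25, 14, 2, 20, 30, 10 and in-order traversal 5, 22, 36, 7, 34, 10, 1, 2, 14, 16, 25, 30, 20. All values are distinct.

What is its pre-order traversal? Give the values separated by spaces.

10 5 36 22 34 7 30 2 1 14 25 16 20

The last element of post-order is the root; it splits in-order into left and right subtrees.
Root 10: left subtree has 5 nodes {5, 22, 36, 7, 34}, right has 7 {1, 2, 14, 16, 25, 30, 20}.
  Root 5: left subtree has 0 nodes { }, right has 4 {22, 36, 7, 34}.
    Root 36: left subtree has 1 node {22}, right has 2 {7, 34}.
      Root 34: left subtree has 1 node {7}, right has 0 { }.
  Root 30: left subtree has 5 nodes {1, 2, 14, 16, 25}, right has 1 {20}.
    Root 2: left subtree has 1 node {1}, right has 3 {14, 16, 25}.
      Root 14: left subtree has 0 nodes { }, right has 2 {16, 25}.
        Root 25: left subtree has 1 node {16}, right has 0 { }.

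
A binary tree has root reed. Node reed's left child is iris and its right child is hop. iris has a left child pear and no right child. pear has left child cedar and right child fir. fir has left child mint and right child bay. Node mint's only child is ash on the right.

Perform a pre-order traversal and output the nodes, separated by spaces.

Pre-order visits the node, then its left subtree, then its right subtree.
Visit reed.
At reed: go left to iris.
  Visit iris.
  At iris: go left to pear.
    Visit pear.
    At pear: go left to cedar.
      cedar is a leaf — visit cedar.
    At pear: go right to fir.
      Visit fir.
      At fir: go left to mint.
        Visit mint.
        At mint: no left child.
        At mint: go right to ash.
          ash is a leaf — visit ash.
      At fir: go right to bay.
        bay is a leaf — visit bay.
  At iris: no right child.
At reed: go right to hop.
  hop is a leaf — visit hop.

reed iris pear cedar fir mint ash bay hop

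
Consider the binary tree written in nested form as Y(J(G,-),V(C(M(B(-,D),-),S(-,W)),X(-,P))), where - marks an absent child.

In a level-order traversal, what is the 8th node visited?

Level-order visits nodes level by level from the root, left to right within each level.
Level 0: Y
Level 1: J, V
Level 2: G, C, X
Level 3: M, S, P
Level 4: B, W
Level 5: D
Full level-order sequence: Y, J, V, G, C, X, M, S, P, B, W, D.

S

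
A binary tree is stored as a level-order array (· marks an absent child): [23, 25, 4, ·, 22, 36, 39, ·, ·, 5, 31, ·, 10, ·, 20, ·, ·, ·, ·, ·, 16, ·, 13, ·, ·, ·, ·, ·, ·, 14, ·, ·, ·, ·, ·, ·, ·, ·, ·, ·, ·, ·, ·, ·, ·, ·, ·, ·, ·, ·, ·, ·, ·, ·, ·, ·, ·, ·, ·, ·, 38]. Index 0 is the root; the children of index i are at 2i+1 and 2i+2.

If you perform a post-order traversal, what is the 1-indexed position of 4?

13

Post-order visits the left subtree, then the right subtree, then the node.
At 23: go left to 25.
  At 25: no left child.
  At 25: go right to 22.
    At 22: go left to 5.
      At 5: no left child.
      At 5: go right to 16.
        16 is a leaf — visit 16.
      Visit 5.
    At 22: go right to 31.
      At 31: no left child.
      At 31: go right to 13.
        13 is a leaf — visit 13.
      Visit 31.
    Visit 22.
  Visit 25.
At 23: go right to 4.
  At 4: go left to 36.
    At 36: no left child.
    At 36: go right to 10.
      10 is a leaf — visit 10.
    Visit 36.
  At 4: go right to 39.
    At 39: no left child.
    At 39: go right to 20.
      At 20: go left to 14.
        At 14: no left child.
        At 14: go right to 38.
          38 is a leaf — visit 38.
        Visit 14.
      At 20: no right child.
      Visit 20.
    Visit 39.
  Visit 4.
Visit 23.
Full post-order sequence: 16, 5, 13, 31, 22, 25, 10, 36, 38, 14, 20, 39, 4, 23.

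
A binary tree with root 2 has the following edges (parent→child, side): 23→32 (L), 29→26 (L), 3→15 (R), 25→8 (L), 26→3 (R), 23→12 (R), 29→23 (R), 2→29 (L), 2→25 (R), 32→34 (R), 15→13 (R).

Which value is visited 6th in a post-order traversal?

32

Post-order visits the left subtree, then the right subtree, then the node.
At 2: go left to 29.
  At 29: go left to 26.
    At 26: no left child.
    At 26: go right to 3.
      At 3: no left child.
      At 3: go right to 15.
        At 15: no left child.
        At 15: go right to 13.
          13 is a leaf — visit 13.
        Visit 15.
      Visit 3.
    Visit 26.
  At 29: go right to 23.
    At 23: go left to 32.
      At 32: no left child.
      At 32: go right to 34.
        34 is a leaf — visit 34.
      Visit 32.
    At 23: go right to 12.
      12 is a leaf — visit 12.
    Visit 23.
  Visit 29.
At 2: go right to 25.
  At 25: go left to 8.
    8 is a leaf — visit 8.
  At 25: no right child.
  Visit 25.
Visit 2.
Full post-order sequence: 13, 15, 3, 26, 34, 32, 12, 23, 29, 8, 25, 2.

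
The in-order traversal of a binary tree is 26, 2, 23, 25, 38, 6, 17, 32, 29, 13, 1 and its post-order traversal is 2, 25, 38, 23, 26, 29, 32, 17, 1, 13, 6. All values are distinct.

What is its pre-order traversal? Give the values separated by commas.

The last element of post-order is the root; it splits in-order into left and right subtrees.
Root 6: left subtree has 5 nodes {26, 2, 23, 25, 38}, right has 5 {17, 32, 29, 13, 1}.
  Root 26: left subtree has 0 nodes { }, right has 4 {2, 23, 25, 38}.
    Root 23: left subtree has 1 node {2}, right has 2 {25, 38}.
      Root 38: left subtree has 1 node {25}, right has 0 { }.
  Root 13: left subtree has 3 nodes {17, 32, 29}, right has 1 {1}.
    Root 17: left subtree has 0 nodes { }, right has 2 {32, 29}.
      Root 32: left subtree has 0 nodes { }, right has 1 {29}.

6, 26, 23, 2, 38, 25, 13, 17, 32, 29, 1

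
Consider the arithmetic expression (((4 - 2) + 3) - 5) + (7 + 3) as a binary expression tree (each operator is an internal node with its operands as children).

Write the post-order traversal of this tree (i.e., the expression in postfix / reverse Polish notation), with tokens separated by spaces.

Post-order on an expression tree gives postfix notation: for each operator, emit left operand, right operand, then the operator.

4 2 - 3 + 5 - 7 3 + +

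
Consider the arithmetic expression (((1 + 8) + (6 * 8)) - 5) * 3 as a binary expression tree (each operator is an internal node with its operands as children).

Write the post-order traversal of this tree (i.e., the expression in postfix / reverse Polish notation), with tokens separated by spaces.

Post-order on an expression tree gives postfix notation: for each operator, emit left operand, right operand, then the operator.

1 8 + 6 8 * + 5 - 3 *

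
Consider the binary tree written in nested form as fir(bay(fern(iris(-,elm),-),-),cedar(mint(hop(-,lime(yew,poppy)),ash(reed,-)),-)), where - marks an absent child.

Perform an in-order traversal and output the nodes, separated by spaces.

iris elm fern bay fir hop yew lime poppy mint reed ash cedar

In-order visits the left subtree, then the node, then the right subtree.
At fir: go left to bay.
  At bay: go left to fern.
    At fern: go left to iris.
      At iris: no left child.
      Visit iris.
      At iris: go right to elm.
        elm is a leaf — visit elm.
    Visit fern.
    At fern: no right child.
  Visit bay.
  At bay: no right child.
Visit fir.
At fir: go right to cedar.
  At cedar: go left to mint.
    At mint: go left to hop.
      At hop: no left child.
      Visit hop.
      At hop: go right to lime.
        At lime: go left to yew.
          yew is a leaf — visit yew.
        Visit lime.
        At lime: go right to poppy.
          poppy is a leaf — visit poppy.
    Visit mint.
    At mint: go right to ash.
      At ash: go left to reed.
        reed is a leaf — visit reed.
      Visit ash.
      At ash: no right child.
  Visit cedar.
  At cedar: no right child.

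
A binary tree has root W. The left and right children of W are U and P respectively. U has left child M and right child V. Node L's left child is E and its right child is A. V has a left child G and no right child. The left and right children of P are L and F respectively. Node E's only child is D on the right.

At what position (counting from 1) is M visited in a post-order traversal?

1

Post-order visits the left subtree, then the right subtree, then the node.
At W: go left to U.
  At U: go left to M.
    M is a leaf — visit M.
  At U: go right to V.
    At V: go left to G.
      G is a leaf — visit G.
    At V: no right child.
    Visit V.
  Visit U.
At W: go right to P.
  At P: go left to L.
    At L: go left to E.
      At E: no left child.
      At E: go right to D.
        D is a leaf — visit D.
      Visit E.
    At L: go right to A.
      A is a leaf — visit A.
    Visit L.
  At P: go right to F.
    F is a leaf — visit F.
  Visit P.
Visit W.
Full post-order sequence: M, G, V, U, D, E, A, L, F, P, W.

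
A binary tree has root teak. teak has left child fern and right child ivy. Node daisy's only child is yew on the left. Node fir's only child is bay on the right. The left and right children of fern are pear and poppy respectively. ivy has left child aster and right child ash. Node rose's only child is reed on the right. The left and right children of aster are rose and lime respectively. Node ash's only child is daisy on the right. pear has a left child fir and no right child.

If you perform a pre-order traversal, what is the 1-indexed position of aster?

8

Pre-order visits the node, then its left subtree, then its right subtree.
Visit teak.
At teak: go left to fern.
  Visit fern.
  At fern: go left to pear.
    Visit pear.
    At pear: go left to fir.
      Visit fir.
      At fir: no left child.
      At fir: go right to bay.
        bay is a leaf — visit bay.
    At pear: no right child.
  At fern: go right to poppy.
    poppy is a leaf — visit poppy.
At teak: go right to ivy.
  Visit ivy.
  At ivy: go left to aster.
    Visit aster.
    At aster: go left to rose.
      Visit rose.
      At rose: no left child.
      At rose: go right to reed.
        reed is a leaf — visit reed.
    At aster: go right to lime.
      lime is a leaf — visit lime.
  At ivy: go right to ash.
    Visit ash.
    At ash: no left child.
    At ash: go right to daisy.
      Visit daisy.
      At daisy: go left to yew.
        yew is a leaf — visit yew.
      At daisy: no right child.
Full pre-order sequence: teak, fern, pear, fir, bay, poppy, ivy, aster, rose, reed, lime, ash, daisy, yew.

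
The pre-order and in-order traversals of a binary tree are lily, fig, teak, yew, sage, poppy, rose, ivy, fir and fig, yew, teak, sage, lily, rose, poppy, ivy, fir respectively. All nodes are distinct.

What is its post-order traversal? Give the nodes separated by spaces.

The first element of pre-order is the root; it splits in-order into left and right subtrees.
Root lily: left subtree has 4 nodes {fig, yew, teak, sage}, right has 4 {rose, poppy, ivy, fir}.
  Root fig: left subtree has 0 nodes { }, right has 3 {yew, teak, sage}.
    Root teak: left subtree has 1 node {yew}, right has 1 {sage}.
  Root poppy: left subtree has 1 node {rose}, right has 2 {ivy, fir}.
    Root ivy: left subtree has 0 nodes { }, right has 1 {fir}.

yew sage teak fig rose fir ivy poppy lily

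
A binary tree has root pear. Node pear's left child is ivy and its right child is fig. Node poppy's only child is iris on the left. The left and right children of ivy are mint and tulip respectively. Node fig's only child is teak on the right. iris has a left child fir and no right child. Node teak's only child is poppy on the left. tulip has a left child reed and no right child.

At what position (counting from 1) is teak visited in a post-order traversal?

Post-order visits the left subtree, then the right subtree, then the node.
At pear: go left to ivy.
  At ivy: go left to mint.
    mint is a leaf — visit mint.
  At ivy: go right to tulip.
    At tulip: go left to reed.
      reed is a leaf — visit reed.
    At tulip: no right child.
    Visit tulip.
  Visit ivy.
At pear: go right to fig.
  At fig: no left child.
  At fig: go right to teak.
    At teak: go left to poppy.
      At poppy: go left to iris.
        At iris: go left to fir.
          fir is a leaf — visit fir.
        At iris: no right child.
        Visit iris.
      At poppy: no right child.
      Visit poppy.
    At teak: no right child.
    Visit teak.
  Visit fig.
Visit pear.
Full post-order sequence: mint, reed, tulip, ivy, fir, iris, poppy, teak, fig, pear.

8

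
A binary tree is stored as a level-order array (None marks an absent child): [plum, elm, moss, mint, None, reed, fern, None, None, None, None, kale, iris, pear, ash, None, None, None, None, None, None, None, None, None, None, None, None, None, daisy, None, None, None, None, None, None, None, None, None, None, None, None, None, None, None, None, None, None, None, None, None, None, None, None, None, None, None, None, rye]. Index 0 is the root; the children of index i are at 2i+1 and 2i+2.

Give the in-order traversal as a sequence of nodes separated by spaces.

mint elm plum kale reed iris moss pear rye daisy fern ash

In-order visits the left subtree, then the node, then the right subtree.
At plum: go left to elm.
  At elm: go left to mint.
    mint is a leaf — visit mint.
  Visit elm.
  At elm: no right child.
Visit plum.
At plum: go right to moss.
  At moss: go left to reed.
    At reed: go left to kale.
      kale is a leaf — visit kale.
    Visit reed.
    At reed: go right to iris.
      iris is a leaf — visit iris.
  Visit moss.
  At moss: go right to fern.
    At fern: go left to pear.
      At pear: no left child.
      Visit pear.
      At pear: go right to daisy.
        At daisy: go left to rye.
          rye is a leaf — visit rye.
        Visit daisy.
        At daisy: no right child.
    Visit fern.
    At fern: go right to ash.
      ash is a leaf — visit ash.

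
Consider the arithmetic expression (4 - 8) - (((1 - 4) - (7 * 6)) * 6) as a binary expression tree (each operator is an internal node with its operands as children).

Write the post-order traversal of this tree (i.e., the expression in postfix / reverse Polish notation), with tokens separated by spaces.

4 8 - 1 4 - 7 6 * - 6 * -

Post-order on an expression tree gives postfix notation: for each operator, emit left operand, right operand, then the operator.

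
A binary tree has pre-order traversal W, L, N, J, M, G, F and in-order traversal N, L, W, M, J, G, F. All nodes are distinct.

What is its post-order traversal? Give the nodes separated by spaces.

The first element of pre-order is the root; it splits in-order into left and right subtrees.
Root W: left subtree has 2 nodes {N, L}, right has 4 {M, J, G, F}.
  Root L: left subtree has 1 node {N}, right has 0 { }.
  Root J: left subtree has 1 node {M}, right has 2 {G, F}.
    Root G: left subtree has 0 nodes { }, right has 1 {F}.

N L M F G J W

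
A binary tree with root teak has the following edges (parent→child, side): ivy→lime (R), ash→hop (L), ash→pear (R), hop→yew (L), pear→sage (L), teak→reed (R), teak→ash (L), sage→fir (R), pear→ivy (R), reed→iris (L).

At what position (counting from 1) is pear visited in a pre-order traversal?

5

Pre-order visits the node, then its left subtree, then its right subtree.
Visit teak.
At teak: go left to ash.
  Visit ash.
  At ash: go left to hop.
    Visit hop.
    At hop: go left to yew.
      yew is a leaf — visit yew.
    At hop: no right child.
  At ash: go right to pear.
    Visit pear.
    At pear: go left to sage.
      Visit sage.
      At sage: no left child.
      At sage: go right to fir.
        fir is a leaf — visit fir.
    At pear: go right to ivy.
      Visit ivy.
      At ivy: no left child.
      At ivy: go right to lime.
        lime is a leaf — visit lime.
At teak: go right to reed.
  Visit reed.
  At reed: go left to iris.
    iris is a leaf — visit iris.
  At reed: no right child.
Full pre-order sequence: teak, ash, hop, yew, pear, sage, fir, ivy, lime, reed, iris.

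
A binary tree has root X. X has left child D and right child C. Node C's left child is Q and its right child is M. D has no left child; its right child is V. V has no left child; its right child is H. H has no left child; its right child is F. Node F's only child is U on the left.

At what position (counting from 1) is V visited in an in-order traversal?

In-order visits the left subtree, then the node, then the right subtree.
At X: go left to D.
  At D: no left child.
  Visit D.
  At D: go right to V.
    At V: no left child.
    Visit V.
    At V: go right to H.
      At H: no left child.
      Visit H.
      At H: go right to F.
        At F: go left to U.
          U is a leaf — visit U.
        Visit F.
        At F: no right child.
Visit X.
At X: go right to C.
  At C: go left to Q.
    Q is a leaf — visit Q.
  Visit C.
  At C: go right to M.
    M is a leaf — visit M.
Full in-order sequence: D, V, H, U, F, X, Q, C, M.

2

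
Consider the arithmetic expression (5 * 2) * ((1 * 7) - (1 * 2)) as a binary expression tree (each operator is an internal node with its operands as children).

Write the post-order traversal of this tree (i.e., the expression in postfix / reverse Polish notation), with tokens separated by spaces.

5 2 * 1 7 * 1 2 * - *

Post-order on an expression tree gives postfix notation: for each operator, emit left operand, right operand, then the operator.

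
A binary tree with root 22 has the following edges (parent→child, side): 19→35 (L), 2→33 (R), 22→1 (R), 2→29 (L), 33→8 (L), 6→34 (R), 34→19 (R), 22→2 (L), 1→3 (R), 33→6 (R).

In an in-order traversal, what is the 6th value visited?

34

In-order visits the left subtree, then the node, then the right subtree.
At 22: go left to 2.
  At 2: go left to 29.
    29 is a leaf — visit 29.
  Visit 2.
  At 2: go right to 33.
    At 33: go left to 8.
      8 is a leaf — visit 8.
    Visit 33.
    At 33: go right to 6.
      At 6: no left child.
      Visit 6.
      At 6: go right to 34.
        At 34: no left child.
        Visit 34.
        At 34: go right to 19.
          At 19: go left to 35.
            35 is a leaf — visit 35.
          Visit 19.
          At 19: no right child.
Visit 22.
At 22: go right to 1.
  At 1: no left child.
  Visit 1.
  At 1: go right to 3.
    3 is a leaf — visit 3.
Full in-order sequence: 29, 2, 8, 33, 6, 34, 35, 19, 22, 1, 3.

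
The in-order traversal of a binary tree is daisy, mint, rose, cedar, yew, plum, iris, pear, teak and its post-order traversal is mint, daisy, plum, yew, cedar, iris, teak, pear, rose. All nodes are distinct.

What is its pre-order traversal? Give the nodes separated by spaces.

rose daisy mint pear iris cedar yew plum teak

The last element of post-order is the root; it splits in-order into left and right subtrees.
Root rose: left subtree has 2 nodes {daisy, mint}, right has 6 {cedar, yew, plum, iris, pear, teak}.
  Root daisy: left subtree has 0 nodes { }, right has 1 {mint}.
  Root pear: left subtree has 4 nodes {cedar, yew, plum, iris}, right has 1 {teak}.
    Root iris: left subtree has 3 nodes {cedar, yew, plum}, right has 0 { }.
      Root cedar: left subtree has 0 nodes { }, right has 2 {yew, plum}.
        Root yew: left subtree has 0 nodes { }, right has 1 {plum}.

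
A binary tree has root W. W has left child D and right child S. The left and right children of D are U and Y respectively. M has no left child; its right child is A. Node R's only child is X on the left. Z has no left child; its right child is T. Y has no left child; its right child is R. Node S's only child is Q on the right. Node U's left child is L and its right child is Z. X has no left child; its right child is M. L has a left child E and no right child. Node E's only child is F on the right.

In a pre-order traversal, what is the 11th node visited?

X

Pre-order visits the node, then its left subtree, then its right subtree.
Visit W.
At W: go left to D.
  Visit D.
  At D: go left to U.
    Visit U.
    At U: go left to L.
      Visit L.
      At L: go left to E.
        Visit E.
        At E: no left child.
        At E: go right to F.
          F is a leaf — visit F.
      At L: no right child.
    At U: go right to Z.
      Visit Z.
      At Z: no left child.
      At Z: go right to T.
        T is a leaf — visit T.
  At D: go right to Y.
    Visit Y.
    At Y: no left child.
    At Y: go right to R.
      Visit R.
      At R: go left to X.
        Visit X.
        At X: no left child.
        At X: go right to M.
          Visit M.
          At M: no left child.
          At M: go right to A.
            A is a leaf — visit A.
      At R: no right child.
At W: go right to S.
  Visit S.
  At S: no left child.
  At S: go right to Q.
    Q is a leaf — visit Q.
Full pre-order sequence: W, D, U, L, E, F, Z, T, Y, R, X, M, A, S, Q.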